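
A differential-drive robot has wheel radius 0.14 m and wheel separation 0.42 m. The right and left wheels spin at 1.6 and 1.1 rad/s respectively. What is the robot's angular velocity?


vR = r*wR = 0.14*1.6 = 0.224 m/s
vL = r*wL = 0.14*1.1 = 0.154 m/s
v = (vR+vL)/2 = 0.189 m/s
omega = (vR-vL)/L = 0.1667 rad/s
angular velocity = 0.1667 rad/s


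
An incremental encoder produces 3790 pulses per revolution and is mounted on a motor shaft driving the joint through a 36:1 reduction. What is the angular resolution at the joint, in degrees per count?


counts per rev = 3790
effective counts at joint = 3790 * 36 = 136440
resolution = 360 / 136440
= 0.0026 deg/count


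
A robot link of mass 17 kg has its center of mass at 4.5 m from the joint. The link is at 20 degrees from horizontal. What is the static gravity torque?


tau = m*g*L*cos(angle)
= 17 * 9.81 * 4.5 * cos(20 deg)
= 17 * 9.81 * 4.5 * 0.9397
= 705.2064 Nm


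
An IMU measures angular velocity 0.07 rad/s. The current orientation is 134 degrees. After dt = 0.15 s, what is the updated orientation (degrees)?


delta_theta = w * dt = 0.07 * 0.15 = 0.0105 rad
= 0.6016 deg
theta_new = 134 + 0.6016 = 134.6016 deg


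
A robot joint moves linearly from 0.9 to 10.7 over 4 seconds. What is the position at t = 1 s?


s = t/T = 1/4 = 0.25
p(t) = p0 + (pf-p0)*s
= 0.9 + (10.7 - 0.9) * 0.25
= 3.35


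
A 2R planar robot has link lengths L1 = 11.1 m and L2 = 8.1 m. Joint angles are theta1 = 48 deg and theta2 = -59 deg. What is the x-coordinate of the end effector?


Convert angles to radians: theta1 = 0.8378, theta2 = -1.0297
x = L1*cos(theta1) + L2*cos(theta1+theta2)
x = 7.4273 + 7.9512
x = 15.3785


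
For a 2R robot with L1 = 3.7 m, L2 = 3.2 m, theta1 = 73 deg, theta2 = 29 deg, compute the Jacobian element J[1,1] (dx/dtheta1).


J[1,1] = -L1*sin(t1) - L2*sin(t1+t2)
= -3.7*sin(73) - 3.2*sin(102)
= -6.6684


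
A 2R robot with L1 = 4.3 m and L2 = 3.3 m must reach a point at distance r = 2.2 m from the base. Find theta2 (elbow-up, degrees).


cos(theta2) = (r^2 - L1^2 - L2^2) / (2*L1*L2)
cos(theta2) = (4.84 - 18.49 - 10.89) / 28.38
cos(theta2) = -0.864693
theta2 = 149.8477 degrees


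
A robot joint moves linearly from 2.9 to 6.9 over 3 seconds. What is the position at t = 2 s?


s = t/T = 2/3 = 0.6667
p(t) = p0 + (pf-p0)*s
= 2.9 + (6.9 - 2.9) * 0.6667
= 5.5667


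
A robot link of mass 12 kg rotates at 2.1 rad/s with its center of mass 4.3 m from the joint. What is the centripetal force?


F = m * omega^2 * r
= 12 * 2.1^2 * 4.3
= 12 * 4.41 * 4.3
= 227.556 N


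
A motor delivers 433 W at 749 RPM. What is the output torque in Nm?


omega = 749 * 2*pi/60 = 78.4351 rad/s
tau = P / omega = 433 / 78.4351
= 5.5205 Nm


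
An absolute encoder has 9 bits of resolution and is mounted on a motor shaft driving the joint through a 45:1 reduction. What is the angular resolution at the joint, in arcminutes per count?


counts = 2^9 = 512
effective counts at joint = 512 * 45 = 23040
resolution = 360*60 / 23040
= 0.9375 arcmin/count


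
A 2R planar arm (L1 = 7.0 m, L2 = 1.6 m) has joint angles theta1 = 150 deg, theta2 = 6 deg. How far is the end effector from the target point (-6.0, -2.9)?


End effector via forward kinematics:
x = L1*cos(t1) + L2*cos(t1+t2) = -7.5239
y = L1*sin(t1) + L2*sin(t1+t2) = 4.1508
Distance to target:
d = sqrt((-6.0 - -7.5239)^2 + (-2.9 - 4.1508)^2)
= sqrt(2.3221 + 49.7135)
= 7.2136 m


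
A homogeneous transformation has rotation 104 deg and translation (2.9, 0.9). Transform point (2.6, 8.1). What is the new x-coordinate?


x' = cos(theta)*px - sin(theta)*py + tx
= -0.2419*2.6 - 0.9703*8.1 + 2.9
= -5.5884


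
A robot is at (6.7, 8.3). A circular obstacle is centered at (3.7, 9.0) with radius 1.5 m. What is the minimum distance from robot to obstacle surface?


center_dist = sqrt((6.7-3.7)^2 + (8.3-9.0)^2)
= sqrt(9.0 + 0.49)
= 3.0806
min_dist = center_dist - radius = 3.0806 - 1.5 = 1.5806 m


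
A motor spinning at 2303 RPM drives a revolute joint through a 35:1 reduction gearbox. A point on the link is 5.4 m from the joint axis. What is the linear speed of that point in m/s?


omega_motor = 2303 * 2*pi/60 = 241.1696 rad/s
omega_joint = omega_motor / 35 = 6.8906 rad/s
v = omega_joint * r = 6.8906 * 5.4
= 37.209 m/s


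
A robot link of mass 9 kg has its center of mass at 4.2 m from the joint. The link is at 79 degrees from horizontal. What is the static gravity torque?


tau = m*g*L*cos(angle)
= 9 * 9.81 * 4.2 * cos(79 deg)
= 9 * 9.81 * 4.2 * 0.1908
= 70.7554 Nm


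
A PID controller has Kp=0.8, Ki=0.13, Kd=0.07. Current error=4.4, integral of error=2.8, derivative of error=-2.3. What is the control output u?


u = Kp*e + Ki*int(e) + Kd*de/dt
= 0.8*4.4 + 0.13*2.8 + 0.07*(-2.3)
= 3.52 + 0.364 + -0.161
= 3.723


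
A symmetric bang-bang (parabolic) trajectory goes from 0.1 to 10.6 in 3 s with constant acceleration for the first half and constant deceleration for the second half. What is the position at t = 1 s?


Symmetric rest-to-rest: each phase covers (pf-p0)/2 in time T/2. 0.5*a*(T/2)^2 = (pf-p0)/2 => a = 4*(pf-p0)/T^2
a = 4*(10.6-0.1)/3^2 = 4.6667
t = 1 is in the acceleration phase (t <= T/2).
p = p0 + 0.5*a*t^2 = 0.1 + 0.5*4.6667*1^2
= 2.4333


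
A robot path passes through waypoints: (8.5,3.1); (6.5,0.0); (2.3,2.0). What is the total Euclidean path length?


Segment lengths:
  seg1 = sqrt((-2.0)^2 + (-3.1)^2) = 3.6892
  seg2 = sqrt((-4.2)^2 + (2.0)^2) = 4.6519
Total = 8.3411


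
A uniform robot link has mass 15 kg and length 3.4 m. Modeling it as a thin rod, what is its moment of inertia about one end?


I = (1/3) * m * L^2
= (1/3) * 15 * 3.4^2
= 0.333333 * 15 * 11.56
= 57.8 kg*m^2


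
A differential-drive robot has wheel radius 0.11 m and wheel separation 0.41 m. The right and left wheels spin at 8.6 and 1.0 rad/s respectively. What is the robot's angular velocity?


vR = r*wR = 0.11*8.6 = 0.946 m/s
vL = r*wL = 0.11*1.0 = 0.11 m/s
v = (vR+vL)/2 = 0.528 m/s
omega = (vR-vL)/L = 2.039 rad/s
angular velocity = 2.039 rad/s


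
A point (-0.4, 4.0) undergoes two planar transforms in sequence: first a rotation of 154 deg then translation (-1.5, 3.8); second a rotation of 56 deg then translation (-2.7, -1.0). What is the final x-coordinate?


After transform 1:
x1 = cos(154)*-0.4 - sin(154)*4.0 + -1.5 = -2.894
y1 = sin(154)*-0.4 + cos(154)*4.0 + 3.8 = 0.0295
After transform 2:
x2 = cos(56)*-2.894 - sin(56)*0.0295 + -2.7
= -4.3427


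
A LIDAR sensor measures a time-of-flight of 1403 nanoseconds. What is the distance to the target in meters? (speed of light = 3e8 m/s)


tof = 1403 ns = 1.403e-06 s
dist = c * tof / 2
= 3e8 * 1.403e-06 / 2
= 210.45 m


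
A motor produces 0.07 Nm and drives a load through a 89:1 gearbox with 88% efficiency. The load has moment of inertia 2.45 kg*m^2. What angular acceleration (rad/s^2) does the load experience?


tau_out = tau_motor * N * eta
= 0.07 * 89 * 0.88 = 5.4824 Nm
alpha = tau_out / I = 5.4824 / 2.45
= 2.2377 rad/s^2


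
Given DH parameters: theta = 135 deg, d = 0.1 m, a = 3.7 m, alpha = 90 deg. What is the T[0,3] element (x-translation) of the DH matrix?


T[0,3] = a * cos(theta)
= 3.7 * cos(135 deg)
= 3.7 * -0.7071
= -2.6163


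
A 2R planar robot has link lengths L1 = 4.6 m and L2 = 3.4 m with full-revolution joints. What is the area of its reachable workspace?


r_max = L1 + L2 = 8.0 m
r_min = |L1 - L2| = 1.2 m
Area = pi*(r_max^2 - r_min^2)
= pi*(64.0 - 1.44)
= pi * 62.56
= 196.538 m^2


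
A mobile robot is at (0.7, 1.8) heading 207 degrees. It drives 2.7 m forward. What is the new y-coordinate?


y_new = y0 + d*sin(theta)
= 1.8 + 2.7*sin(207)
= 1.8 + -1.2258
= 0.5742


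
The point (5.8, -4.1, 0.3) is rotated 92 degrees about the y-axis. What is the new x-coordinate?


Rotation about y-axis: x' = x*cos(theta) + z*sin(theta)
= 5.8 * -0.0349 + 0.3 * 0.9994
= 0.0974


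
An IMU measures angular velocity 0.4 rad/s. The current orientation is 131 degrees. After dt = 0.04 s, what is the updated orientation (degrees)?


delta_theta = w * dt = 0.4 * 0.04 = 0.016 rad
= 0.9167 deg
theta_new = 131 + 0.9167 = 131.9167 deg


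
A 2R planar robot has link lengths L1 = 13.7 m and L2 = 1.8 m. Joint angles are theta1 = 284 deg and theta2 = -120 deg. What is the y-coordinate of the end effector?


Convert angles to radians: theta1 = 4.9567, theta2 = -2.0944
y = L1*sin(theta1) + L2*sin(theta1+theta2)
y = -13.2931 + 0.4961
y = -12.7969


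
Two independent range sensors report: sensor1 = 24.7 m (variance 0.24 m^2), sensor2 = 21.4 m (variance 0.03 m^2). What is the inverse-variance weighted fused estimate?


w1 = (1/var1) / (1/var1 + 1/var2)
   = 4.1667 / (4.1667 + 33.3333) = 0.1111
w2 = 1 - w1 = 0.8889
fused = w1*s1 + w2*s2 = 2.7444 + 19.0222
= 21.7667 m


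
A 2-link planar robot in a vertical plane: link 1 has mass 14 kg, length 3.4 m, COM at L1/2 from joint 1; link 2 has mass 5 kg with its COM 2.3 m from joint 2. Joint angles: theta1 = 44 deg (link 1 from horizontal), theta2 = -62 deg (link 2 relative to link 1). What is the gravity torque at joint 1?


Horizontal distance from joint 1 to link-1 COM:
  x_c1 = (L1/2)*cos(t1) = 1.7 * 0.7193 = 1.2229 m
Horizontal distance from joint 1 to link-2 COM:
  x_c2 = L1*cos(t1) + Lc2*cos(t1+t2)
       = 3.4*0.7193 + 2.3*0.9511 = 4.6332 m
tau1 = m1*g*x_c1 + m2*g*x_c2
     = 14*9.81*1.2229 + 5*9.81*4.6332
     = 167.95 + 227.2577
     = 395.2078 Nm


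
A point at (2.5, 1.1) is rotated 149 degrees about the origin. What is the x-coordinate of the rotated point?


x' = x*cos(theta) - y*sin(theta)
cos(149 deg) = -0.8572, sin(149 deg) = 0.515
x' = 2.5 * -0.8572 - 1.1 * 0.515
= -2.1429 - 0.5665
= -2.7095


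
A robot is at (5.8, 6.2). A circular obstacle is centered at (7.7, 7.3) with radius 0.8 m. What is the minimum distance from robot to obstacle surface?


center_dist = sqrt((5.8-7.7)^2 + (6.2-7.3)^2)
= sqrt(3.61 + 1.21)
= 2.1954
min_dist = center_dist - radius = 2.1954 - 0.8 = 1.3954 m


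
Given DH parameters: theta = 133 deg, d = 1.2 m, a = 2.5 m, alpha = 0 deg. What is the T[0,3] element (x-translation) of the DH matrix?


T[0,3] = a * cos(theta)
= 2.5 * cos(133 deg)
= 2.5 * -0.682
= -1.705


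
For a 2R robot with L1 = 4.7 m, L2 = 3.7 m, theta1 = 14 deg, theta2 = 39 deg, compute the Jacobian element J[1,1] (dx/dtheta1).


J[1,1] = -L1*sin(t1) - L2*sin(t1+t2)
= -4.7*sin(14) - 3.7*sin(53)
= -4.092


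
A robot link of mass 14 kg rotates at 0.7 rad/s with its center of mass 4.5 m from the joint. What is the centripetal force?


F = m * omega^2 * r
= 14 * 0.7^2 * 4.5
= 14 * 0.49 * 4.5
= 30.87 N


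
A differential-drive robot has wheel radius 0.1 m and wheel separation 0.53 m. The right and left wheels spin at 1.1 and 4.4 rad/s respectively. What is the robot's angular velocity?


vR = r*wR = 0.1*1.1 = 0.11 m/s
vL = r*wL = 0.1*4.4 = 0.44 m/s
v = (vR+vL)/2 = 0.275 m/s
omega = (vR-vL)/L = -0.6226 rad/s
angular velocity = -0.6226 rad/s


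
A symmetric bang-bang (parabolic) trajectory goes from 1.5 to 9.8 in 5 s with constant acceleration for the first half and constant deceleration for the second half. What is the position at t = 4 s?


Symmetric rest-to-rest: each phase covers (pf-p0)/2 in time T/2. 0.5*a*(T/2)^2 = (pf-p0)/2 => a = 4*(pf-p0)/T^2
a = 4*(9.8-1.5)/5^2 = 1.328
t = 4 is in the deceleration phase (t > T/2).
p = pf - 0.5*a*(T-t)^2 = 9.8 - 0.5*1.328*1^2
= 9.136


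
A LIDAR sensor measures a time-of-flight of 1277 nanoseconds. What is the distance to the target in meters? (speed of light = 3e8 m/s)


tof = 1277 ns = 1.277e-06 s
dist = c * tof / 2
= 3e8 * 1.277e-06 / 2
= 191.55 m


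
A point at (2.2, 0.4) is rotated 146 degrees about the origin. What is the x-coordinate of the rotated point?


x' = x*cos(theta) - y*sin(theta)
cos(146 deg) = -0.829, sin(146 deg) = 0.5592
x' = 2.2 * -0.829 - 0.4 * 0.5592
= -1.8239 - 0.2237
= -2.0476


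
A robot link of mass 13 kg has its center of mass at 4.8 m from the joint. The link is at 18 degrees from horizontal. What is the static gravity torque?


tau = m*g*L*cos(angle)
= 13 * 9.81 * 4.8 * cos(18 deg)
= 13 * 9.81 * 4.8 * 0.9511
= 582.1835 Nm


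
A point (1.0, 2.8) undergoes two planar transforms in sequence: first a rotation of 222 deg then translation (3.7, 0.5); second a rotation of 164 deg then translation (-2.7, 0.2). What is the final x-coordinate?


After transform 1:
x1 = cos(222)*1.0 - sin(222)*2.8 + 3.7 = 4.8304
y1 = sin(222)*1.0 + cos(222)*2.8 + 0.5 = -2.2499
After transform 2:
x2 = cos(164)*4.8304 - sin(164)*-2.2499 + -2.7
= -6.7231


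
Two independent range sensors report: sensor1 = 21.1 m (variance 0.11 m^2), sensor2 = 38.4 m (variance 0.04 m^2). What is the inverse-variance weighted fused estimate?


w1 = (1/var1) / (1/var1 + 1/var2)
   = 9.0909 / (9.0909 + 25.0) = 0.2667
w2 = 1 - w1 = 0.7333
fused = w1*s1 + w2*s2 = 5.6267 + 28.16
= 33.7867 m


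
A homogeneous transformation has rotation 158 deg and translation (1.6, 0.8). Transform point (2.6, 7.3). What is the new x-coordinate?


x' = cos(theta)*px - sin(theta)*py + tx
= -0.9272*2.6 - 0.3746*7.3 + 1.6
= -3.5453


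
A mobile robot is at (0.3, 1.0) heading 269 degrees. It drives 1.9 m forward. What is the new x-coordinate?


x_new = x0 + d*cos(theta)
= 0.3 + 1.9*cos(269)
= 0.3 + -0.0332
= 0.2668


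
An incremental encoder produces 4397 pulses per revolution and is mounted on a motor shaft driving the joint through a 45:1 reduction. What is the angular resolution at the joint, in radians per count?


counts per rev = 4397
effective counts at joint = 4397 * 45 = 197865
resolution = 2*pi / 197865
= 3.1755e-05 rad/count


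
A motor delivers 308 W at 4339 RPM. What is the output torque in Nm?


omega = 4339 * 2*pi/60 = 454.379 rad/s
tau = P / omega = 308 / 454.379
= 0.6778 Nm


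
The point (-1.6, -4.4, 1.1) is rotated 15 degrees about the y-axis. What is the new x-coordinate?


Rotation about y-axis: x' = x*cos(theta) + z*sin(theta)
= -1.6 * 0.9659 + 1.1 * 0.2588
= -1.2608


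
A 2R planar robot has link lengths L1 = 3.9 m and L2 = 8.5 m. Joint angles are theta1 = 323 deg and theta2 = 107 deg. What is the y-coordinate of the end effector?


Convert angles to radians: theta1 = 5.6374, theta2 = 1.8675
y = L1*sin(theta1) + L2*sin(theta1+theta2)
y = -2.3471 + 7.9874
y = 5.6403


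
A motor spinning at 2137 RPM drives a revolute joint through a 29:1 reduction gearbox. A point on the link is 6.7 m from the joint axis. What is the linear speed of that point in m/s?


omega_motor = 2137 * 2*pi/60 = 223.7861 rad/s
omega_joint = omega_motor / 29 = 7.7168 rad/s
v = omega_joint * r = 7.7168 * 6.7
= 51.7023 m/s


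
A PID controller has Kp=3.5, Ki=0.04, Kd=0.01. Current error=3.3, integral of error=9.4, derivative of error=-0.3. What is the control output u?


u = Kp*e + Ki*int(e) + Kd*de/dt
= 3.5*3.3 + 0.04*9.4 + 0.01*(-0.3)
= 11.55 + 0.376 + -0.003
= 11.923


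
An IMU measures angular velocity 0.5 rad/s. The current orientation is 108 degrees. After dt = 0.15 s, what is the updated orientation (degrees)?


delta_theta = w * dt = 0.5 * 0.15 = 0.075 rad
= 4.2972 deg
theta_new = 108 + 4.2972 = 112.2972 deg


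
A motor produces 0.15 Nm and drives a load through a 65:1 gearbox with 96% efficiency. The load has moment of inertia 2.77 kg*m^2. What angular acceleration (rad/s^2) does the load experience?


tau_out = tau_motor * N * eta
= 0.15 * 65 * 0.96 = 9.36 Nm
alpha = tau_out / I = 9.36 / 2.77
= 3.3791 rad/s^2


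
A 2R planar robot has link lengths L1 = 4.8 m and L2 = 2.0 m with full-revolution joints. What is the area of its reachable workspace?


r_max = L1 + L2 = 6.8 m
r_min = |L1 - L2| = 2.8 m
Area = pi*(r_max^2 - r_min^2)
= pi*(46.24 - 7.84)
= pi * 38.4
= 120.6372 m^2


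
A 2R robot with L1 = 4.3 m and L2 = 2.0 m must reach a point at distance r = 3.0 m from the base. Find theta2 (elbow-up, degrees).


cos(theta2) = (r^2 - L1^2 - L2^2) / (2*L1*L2)
cos(theta2) = (9.0 - 18.49 - 4.0) / 17.2
cos(theta2) = -0.784302
theta2 = 141.6562 degrees


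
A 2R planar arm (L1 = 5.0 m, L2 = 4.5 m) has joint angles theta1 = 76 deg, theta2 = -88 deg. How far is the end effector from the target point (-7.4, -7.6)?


End effector via forward kinematics:
x = L1*cos(t1) + L2*cos(t1+t2) = 5.6113
y = L1*sin(t1) + L2*sin(t1+t2) = 3.9159
Distance to target:
d = sqrt((-7.4 - 5.6113)^2 + (-7.6 - 3.9159)^2)
= sqrt(169.2932 + 132.6154)
= 17.3755 m


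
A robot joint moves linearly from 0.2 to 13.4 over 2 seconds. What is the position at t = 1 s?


s = t/T = 1/2 = 0.5
p(t) = p0 + (pf-p0)*s
= 0.2 + (13.4 - 0.2) * 0.5
= 6.8


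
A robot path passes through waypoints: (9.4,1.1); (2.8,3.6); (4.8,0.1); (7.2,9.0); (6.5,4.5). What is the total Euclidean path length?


Segment lengths:
  seg1 = sqrt((-6.6)^2 + (2.5)^2) = 7.0576
  seg2 = sqrt((2.0)^2 + (-3.5)^2) = 4.0311
  seg3 = sqrt((2.4)^2 + (8.9)^2) = 9.2179
  seg4 = sqrt((-0.7)^2 + (-4.5)^2) = 4.5541
Total = 24.8608


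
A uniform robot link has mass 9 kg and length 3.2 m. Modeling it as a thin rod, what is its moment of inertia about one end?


I = (1/3) * m * L^2
= (1/3) * 9 * 3.2^2
= 0.333333 * 9 * 10.24
= 30.72 kg*m^2


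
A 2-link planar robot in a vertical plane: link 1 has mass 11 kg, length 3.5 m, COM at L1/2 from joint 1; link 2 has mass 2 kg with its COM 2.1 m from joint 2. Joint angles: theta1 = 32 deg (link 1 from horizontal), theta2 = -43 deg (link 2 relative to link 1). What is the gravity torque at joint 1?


Horizontal distance from joint 1 to link-1 COM:
  x_c1 = (L1/2)*cos(t1) = 1.75 * 0.848 = 1.4841 m
Horizontal distance from joint 1 to link-2 COM:
  x_c2 = L1*cos(t1) + Lc2*cos(t1+t2)
       = 3.5*0.848 + 2.1*0.9816 = 5.0296 m
tau1 = m1*g*x_c1 + m2*g*x_c2
     = 11*9.81*1.4841 + 2*9.81*5.0296
     = 160.1475 + 98.6805
     = 258.828 Nm


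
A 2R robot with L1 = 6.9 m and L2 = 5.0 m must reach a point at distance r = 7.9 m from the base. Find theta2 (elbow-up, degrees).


cos(theta2) = (r^2 - L1^2 - L2^2) / (2*L1*L2)
cos(theta2) = (62.41 - 47.61 - 25.0) / 69.0
cos(theta2) = -0.147826
theta2 = 98.501 degrees


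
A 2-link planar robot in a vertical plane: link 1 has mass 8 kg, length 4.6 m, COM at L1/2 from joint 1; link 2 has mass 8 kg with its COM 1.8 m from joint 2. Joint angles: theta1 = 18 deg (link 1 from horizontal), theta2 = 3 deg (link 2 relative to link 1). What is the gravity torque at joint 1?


Horizontal distance from joint 1 to link-1 COM:
  x_c1 = (L1/2)*cos(t1) = 2.3 * 0.9511 = 2.1874 m
Horizontal distance from joint 1 to link-2 COM:
  x_c2 = L1*cos(t1) + Lc2*cos(t1+t2)
       = 4.6*0.9511 + 1.8*0.9336 = 6.0553 m
tau1 = m1*g*x_c1 + m2*g*x_c2
     = 8*9.81*2.1874 + 8*9.81*6.0553
     = 171.6695 + 475.2203
     = 646.8898 Nm


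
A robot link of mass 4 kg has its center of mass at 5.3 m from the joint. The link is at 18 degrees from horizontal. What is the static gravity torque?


tau = m*g*L*cos(angle)
= 4 * 9.81 * 5.3 * cos(18 deg)
= 4 * 9.81 * 5.3 * 0.9511
= 197.7931 Nm


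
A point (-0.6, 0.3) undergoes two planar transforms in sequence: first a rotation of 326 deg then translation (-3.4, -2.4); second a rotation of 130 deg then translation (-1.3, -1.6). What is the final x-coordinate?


After transform 1:
x1 = cos(326)*-0.6 - sin(326)*0.3 + -3.4 = -3.7297
y1 = sin(326)*-0.6 + cos(326)*0.3 + -2.4 = -1.8158
After transform 2:
x2 = cos(130)*-3.7297 - sin(130)*-1.8158 + -1.3
= 2.4883


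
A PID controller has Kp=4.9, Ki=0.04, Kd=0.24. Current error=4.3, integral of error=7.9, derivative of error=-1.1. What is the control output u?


u = Kp*e + Ki*int(e) + Kd*de/dt
= 4.9*4.3 + 0.04*7.9 + 0.24*(-1.1)
= 21.07 + 0.316 + -0.264
= 21.122


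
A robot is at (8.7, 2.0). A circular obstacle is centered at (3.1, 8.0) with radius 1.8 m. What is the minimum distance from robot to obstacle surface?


center_dist = sqrt((8.7-3.1)^2 + (2.0-8.0)^2)
= sqrt(31.36 + 36.0)
= 8.2073
min_dist = center_dist - radius = 8.2073 - 1.8 = 6.4073 m


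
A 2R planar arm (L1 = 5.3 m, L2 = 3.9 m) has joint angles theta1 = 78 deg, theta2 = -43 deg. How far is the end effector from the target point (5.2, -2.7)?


End effector via forward kinematics:
x = L1*cos(t1) + L2*cos(t1+t2) = 4.2966
y = L1*sin(t1) + L2*sin(t1+t2) = 7.4211
Distance to target:
d = sqrt((5.2 - 4.2966)^2 + (-2.7 - 7.4211)^2)
= sqrt(0.8161 + 102.4373)
= 10.1614 m


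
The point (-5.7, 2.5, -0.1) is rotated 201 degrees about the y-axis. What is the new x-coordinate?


Rotation about y-axis: x' = x*cos(theta) + z*sin(theta)
= -5.7 * -0.9336 + -0.1 * -0.3584
= 5.3572


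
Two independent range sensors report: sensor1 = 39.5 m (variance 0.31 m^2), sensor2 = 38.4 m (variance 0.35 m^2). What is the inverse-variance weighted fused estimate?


w1 = (1/var1) / (1/var1 + 1/var2)
   = 3.2258 / (3.2258 + 2.8571) = 0.5303
w2 = 1 - w1 = 0.4697
fused = w1*s1 + w2*s2 = 20.947 + 18.0364
= 38.9833 m


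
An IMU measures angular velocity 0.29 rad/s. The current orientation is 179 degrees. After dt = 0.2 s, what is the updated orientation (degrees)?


delta_theta = w * dt = 0.29 * 0.2 = 0.058 rad
= 3.3232 deg
theta_new = 179 + 3.3232 = 182.3232 deg


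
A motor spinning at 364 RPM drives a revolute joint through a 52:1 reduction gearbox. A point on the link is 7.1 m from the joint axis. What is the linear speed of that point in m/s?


omega_motor = 364 * 2*pi/60 = 38.118 rad/s
omega_joint = omega_motor / 52 = 0.733 rad/s
v = omega_joint * r = 0.733 * 7.1
= 5.2046 m/s


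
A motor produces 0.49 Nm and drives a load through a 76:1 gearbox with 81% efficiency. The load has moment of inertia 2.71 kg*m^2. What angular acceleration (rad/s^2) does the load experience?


tau_out = tau_motor * N * eta
= 0.49 * 76 * 0.81 = 30.1644 Nm
alpha = tau_out / I = 30.1644 / 2.71
= 11.1308 rad/s^2


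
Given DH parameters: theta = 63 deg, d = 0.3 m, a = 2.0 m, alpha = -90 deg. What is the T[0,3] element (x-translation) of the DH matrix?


T[0,3] = a * cos(theta)
= 2.0 * cos(63 deg)
= 2.0 * 0.454
= 0.908


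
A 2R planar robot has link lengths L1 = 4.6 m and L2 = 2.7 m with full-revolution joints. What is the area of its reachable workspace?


r_max = L1 + L2 = 7.3 m
r_min = |L1 - L2| = 1.9 m
Area = pi*(r_max^2 - r_min^2)
= pi*(53.29 - 3.61)
= pi * 49.68
= 156.0743 m^2


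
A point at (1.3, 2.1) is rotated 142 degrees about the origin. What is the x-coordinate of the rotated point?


x' = x*cos(theta) - y*sin(theta)
cos(142 deg) = -0.788, sin(142 deg) = 0.6157
x' = 1.3 * -0.788 - 2.1 * 0.6157
= -1.0244 - 1.2929
= -2.3173


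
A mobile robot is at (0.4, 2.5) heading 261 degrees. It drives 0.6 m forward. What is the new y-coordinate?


y_new = y0 + d*sin(theta)
= 2.5 + 0.6*sin(261)
= 2.5 + -0.5926
= 1.9074


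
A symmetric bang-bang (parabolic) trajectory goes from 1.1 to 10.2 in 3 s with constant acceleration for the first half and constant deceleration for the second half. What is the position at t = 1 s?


Symmetric rest-to-rest: each phase covers (pf-p0)/2 in time T/2. 0.5*a*(T/2)^2 = (pf-p0)/2 => a = 4*(pf-p0)/T^2
a = 4*(10.2-1.1)/3^2 = 4.0444
t = 1 is in the acceleration phase (t <= T/2).
p = p0 + 0.5*a*t^2 = 1.1 + 0.5*4.0444*1^2
= 3.1222


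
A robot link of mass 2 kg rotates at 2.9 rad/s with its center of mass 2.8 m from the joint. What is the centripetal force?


F = m * omega^2 * r
= 2 * 2.9^2 * 2.8
= 2 * 8.41 * 2.8
= 47.096 N


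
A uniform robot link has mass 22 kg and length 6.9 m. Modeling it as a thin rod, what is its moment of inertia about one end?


I = (1/3) * m * L^2
= (1/3) * 22 * 6.9^2
= 0.333333 * 22 * 47.61
= 349.14 kg*m^2


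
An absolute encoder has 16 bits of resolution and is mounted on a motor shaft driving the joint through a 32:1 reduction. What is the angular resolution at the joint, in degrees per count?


counts = 2^16 = 65536
effective counts at joint = 65536 * 32 = 2097152
resolution = 360 / 2097152
= 1.7166e-04 deg/count


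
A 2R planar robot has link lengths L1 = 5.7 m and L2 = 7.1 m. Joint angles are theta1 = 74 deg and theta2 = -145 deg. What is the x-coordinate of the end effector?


Convert angles to radians: theta1 = 1.2915, theta2 = -2.5307
x = L1*cos(theta1) + L2*cos(theta1+theta2)
x = 1.5711 + 2.3115
x = 3.8827


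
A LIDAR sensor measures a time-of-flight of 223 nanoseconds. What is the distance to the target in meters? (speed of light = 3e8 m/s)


tof = 223 ns = 2.23e-07 s
dist = c * tof / 2
= 3e8 * 2.23e-07 / 2
= 33.45 m


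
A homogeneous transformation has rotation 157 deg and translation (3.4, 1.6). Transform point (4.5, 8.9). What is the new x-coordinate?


x' = cos(theta)*px - sin(theta)*py + tx
= -0.9205*4.5 - 0.3907*8.9 + 3.4
= -4.2198


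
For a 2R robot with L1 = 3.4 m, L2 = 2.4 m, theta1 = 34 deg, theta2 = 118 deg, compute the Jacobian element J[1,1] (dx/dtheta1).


J[1,1] = -L1*sin(t1) - L2*sin(t1+t2)
= -3.4*sin(34) - 2.4*sin(152)
= -3.028


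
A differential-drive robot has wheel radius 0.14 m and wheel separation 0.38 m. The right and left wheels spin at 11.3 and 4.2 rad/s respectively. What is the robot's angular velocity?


vR = r*wR = 0.14*11.3 = 1.582 m/s
vL = r*wL = 0.14*4.2 = 0.588 m/s
v = (vR+vL)/2 = 1.085 m/s
omega = (vR-vL)/L = 2.6158 rad/s
angular velocity = 2.6158 rad/s


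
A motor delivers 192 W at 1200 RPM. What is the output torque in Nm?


omega = 1200 * 2*pi/60 = 125.6637 rad/s
tau = P / omega = 192 / 125.6637
= 1.5279 Nm


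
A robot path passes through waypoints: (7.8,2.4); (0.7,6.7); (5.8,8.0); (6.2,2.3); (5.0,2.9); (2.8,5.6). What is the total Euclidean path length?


Segment lengths:
  seg1 = sqrt((-7.1)^2 + (4.3)^2) = 8.3006
  seg2 = sqrt((5.1)^2 + (1.3)^2) = 5.2631
  seg3 = sqrt((0.4)^2 + (-5.7)^2) = 5.714
  seg4 = sqrt((-1.2)^2 + (0.6)^2) = 1.3416
  seg5 = sqrt((-2.2)^2 + (2.7)^2) = 3.4828
Total = 24.1022


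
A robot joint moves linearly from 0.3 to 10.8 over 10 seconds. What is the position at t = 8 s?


s = t/T = 8/10 = 0.8
p(t) = p0 + (pf-p0)*s
= 0.3 + (10.8 - 0.3) * 0.8
= 8.7


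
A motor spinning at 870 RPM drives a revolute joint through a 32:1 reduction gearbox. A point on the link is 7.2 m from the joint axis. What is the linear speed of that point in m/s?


omega_motor = 870 * 2*pi/60 = 91.1062 rad/s
omega_joint = omega_motor / 32 = 2.8471 rad/s
v = omega_joint * r = 2.8471 * 7.2
= 20.4989 m/s


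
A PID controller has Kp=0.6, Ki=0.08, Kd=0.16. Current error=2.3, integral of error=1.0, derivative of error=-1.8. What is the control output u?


u = Kp*e + Ki*int(e) + Kd*de/dt
= 0.6*2.3 + 0.08*1.0 + 0.16*(-1.8)
= 1.38 + 0.08 + -0.288
= 1.172


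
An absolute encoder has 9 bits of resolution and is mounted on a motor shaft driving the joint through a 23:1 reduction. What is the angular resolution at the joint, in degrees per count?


counts = 2^9 = 512
effective counts at joint = 512 * 23 = 11776
resolution = 360 / 11776
= 0.0306 deg/count


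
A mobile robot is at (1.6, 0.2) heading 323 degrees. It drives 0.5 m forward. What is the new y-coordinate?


y_new = y0 + d*sin(theta)
= 0.2 + 0.5*sin(323)
= 0.2 + -0.3009
= -0.1009


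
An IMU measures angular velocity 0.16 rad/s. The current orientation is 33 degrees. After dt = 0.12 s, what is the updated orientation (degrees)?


delta_theta = w * dt = 0.16 * 0.12 = 0.0192 rad
= 1.1001 deg
theta_new = 33 + 1.1001 = 34.1001 deg


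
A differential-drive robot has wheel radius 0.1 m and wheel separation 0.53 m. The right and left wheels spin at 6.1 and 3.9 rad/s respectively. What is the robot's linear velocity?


vR = r*wR = 0.1*6.1 = 0.61 m/s
vL = r*wL = 0.1*3.9 = 0.39 m/s
v = (vR+vL)/2 = 0.5 m/s
omega = (vR-vL)/L = 0.4151 rad/s
linear velocity = 0.5 m/s


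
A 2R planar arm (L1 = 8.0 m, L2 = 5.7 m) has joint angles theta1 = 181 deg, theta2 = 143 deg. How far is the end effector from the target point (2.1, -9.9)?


End effector via forward kinematics:
x = L1*cos(t1) + L2*cos(t1+t2) = -3.3874
y = L1*sin(t1) + L2*sin(t1+t2) = -3.49
Distance to target:
d = sqrt((2.1 - -3.3874)^2 + (-9.9 - -3.49)^2)
= sqrt(30.1114 + 41.0882)
= 8.438 m


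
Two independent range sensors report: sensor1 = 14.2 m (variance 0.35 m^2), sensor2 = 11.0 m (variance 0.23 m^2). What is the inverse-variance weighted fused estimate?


w1 = (1/var1) / (1/var1 + 1/var2)
   = 2.8571 / (2.8571 + 4.3478) = 0.3966
w2 = 1 - w1 = 0.6034
fused = w1*s1 + w2*s2 = 5.631 + 6.6379
= 12.269 m


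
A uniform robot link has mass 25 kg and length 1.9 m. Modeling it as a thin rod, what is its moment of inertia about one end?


I = (1/3) * m * L^2
= (1/3) * 25 * 1.9^2
= 0.333333 * 25 * 3.61
= 30.0833 kg*m^2


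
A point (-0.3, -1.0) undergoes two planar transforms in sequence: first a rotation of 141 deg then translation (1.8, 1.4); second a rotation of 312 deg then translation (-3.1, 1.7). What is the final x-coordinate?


After transform 1:
x1 = cos(141)*-0.3 - sin(141)*-1.0 + 1.8 = 2.6625
y1 = sin(141)*-0.3 + cos(141)*-1.0 + 1.4 = 1.9883
After transform 2:
x2 = cos(312)*2.6625 - sin(312)*1.9883 + -3.1
= 0.1592


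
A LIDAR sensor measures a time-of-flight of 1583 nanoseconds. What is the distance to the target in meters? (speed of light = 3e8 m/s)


tof = 1583 ns = 1.583e-06 s
dist = c * tof / 2
= 3e8 * 1.583e-06 / 2
= 237.45 m


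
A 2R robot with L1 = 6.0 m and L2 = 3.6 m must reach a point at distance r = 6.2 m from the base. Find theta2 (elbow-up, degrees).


cos(theta2) = (r^2 - L1^2 - L2^2) / (2*L1*L2)
cos(theta2) = (38.44 - 36.0 - 12.96) / 43.2
cos(theta2) = -0.243519
theta2 = 104.0943 degrees


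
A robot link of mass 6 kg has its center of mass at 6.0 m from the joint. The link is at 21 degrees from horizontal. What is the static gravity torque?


tau = m*g*L*cos(angle)
= 6 * 9.81 * 6.0 * cos(21 deg)
= 6 * 9.81 * 6.0 * 0.9336
= 329.7033 Nm


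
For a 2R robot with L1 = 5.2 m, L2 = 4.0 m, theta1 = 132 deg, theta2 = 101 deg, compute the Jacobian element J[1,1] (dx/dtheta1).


J[1,1] = -L1*sin(t1) - L2*sin(t1+t2)
= -5.2*sin(132) - 4.0*sin(233)
= -0.6698


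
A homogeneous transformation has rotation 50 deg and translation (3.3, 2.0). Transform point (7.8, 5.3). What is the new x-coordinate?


x' = cos(theta)*px - sin(theta)*py + tx
= 0.6428*7.8 - 0.766*5.3 + 3.3
= 4.2537


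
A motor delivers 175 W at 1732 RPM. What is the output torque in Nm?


omega = 1732 * 2*pi/60 = 181.3746 rad/s
tau = P / omega = 175 / 181.3746
= 0.9649 Nm


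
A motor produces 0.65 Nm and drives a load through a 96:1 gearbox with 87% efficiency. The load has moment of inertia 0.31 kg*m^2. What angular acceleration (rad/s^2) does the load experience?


tau_out = tau_motor * N * eta
= 0.65 * 96 * 0.87 = 54.288 Nm
alpha = tau_out / I = 54.288 / 0.31
= 175.1226 rad/s^2


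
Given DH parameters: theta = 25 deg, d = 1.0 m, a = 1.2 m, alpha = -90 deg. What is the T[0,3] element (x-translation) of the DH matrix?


T[0,3] = a * cos(theta)
= 1.2 * cos(25 deg)
= 1.2 * 0.9063
= 1.0876


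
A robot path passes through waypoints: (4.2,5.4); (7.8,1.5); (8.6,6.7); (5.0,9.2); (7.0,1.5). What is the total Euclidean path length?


Segment lengths:
  seg1 = sqrt((3.6)^2 + (-3.9)^2) = 5.3075
  seg2 = sqrt((0.8)^2 + (5.2)^2) = 5.2612
  seg3 = sqrt((-3.6)^2 + (2.5)^2) = 4.3829
  seg4 = sqrt((2.0)^2 + (-7.7)^2) = 7.9555
Total = 22.9071


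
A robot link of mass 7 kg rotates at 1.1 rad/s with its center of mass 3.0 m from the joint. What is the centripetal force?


F = m * omega^2 * r
= 7 * 1.1^2 * 3.0
= 7 * 1.21 * 3.0
= 25.41 N


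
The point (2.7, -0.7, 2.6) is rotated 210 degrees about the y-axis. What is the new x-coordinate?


Rotation about y-axis: x' = x*cos(theta) + z*sin(theta)
= 2.7 * -0.866 + 2.6 * -0.5
= -3.6383


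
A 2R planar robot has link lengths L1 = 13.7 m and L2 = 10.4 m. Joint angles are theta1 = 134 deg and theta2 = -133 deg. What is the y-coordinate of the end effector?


Convert angles to radians: theta1 = 2.3387, theta2 = -2.3213
y = L1*sin(theta1) + L2*sin(theta1+theta2)
y = 9.855 + 0.1815
y = 10.0365


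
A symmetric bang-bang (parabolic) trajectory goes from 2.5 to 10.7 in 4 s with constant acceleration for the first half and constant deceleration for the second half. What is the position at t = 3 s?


Symmetric rest-to-rest: each phase covers (pf-p0)/2 in time T/2. 0.5*a*(T/2)^2 = (pf-p0)/2 => a = 4*(pf-p0)/T^2
a = 4*(10.7-2.5)/4^2 = 2.05
t = 3 is in the deceleration phase (t > T/2).
p = pf - 0.5*a*(T-t)^2 = 10.7 - 0.5*2.05*1^2
= 9.675


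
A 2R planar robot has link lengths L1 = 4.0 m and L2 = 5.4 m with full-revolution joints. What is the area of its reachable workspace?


r_max = L1 + L2 = 9.4 m
r_min = |L1 - L2| = 1.4 m
Area = pi*(r_max^2 - r_min^2)
= pi*(88.36 - 1.96)
= pi * 86.4
= 271.4336 m^2


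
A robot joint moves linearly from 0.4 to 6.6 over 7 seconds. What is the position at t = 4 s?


s = t/T = 4/7 = 0.5714
p(t) = p0 + (pf-p0)*s
= 0.4 + (6.6 - 0.4) * 0.5714
= 3.9429


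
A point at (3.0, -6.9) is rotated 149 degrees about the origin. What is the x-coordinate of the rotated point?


x' = x*cos(theta) - y*sin(theta)
cos(149 deg) = -0.8572, sin(149 deg) = 0.515
x' = 3.0 * -0.8572 - -6.9 * 0.515
= -2.5715 - -3.5538
= 0.9823


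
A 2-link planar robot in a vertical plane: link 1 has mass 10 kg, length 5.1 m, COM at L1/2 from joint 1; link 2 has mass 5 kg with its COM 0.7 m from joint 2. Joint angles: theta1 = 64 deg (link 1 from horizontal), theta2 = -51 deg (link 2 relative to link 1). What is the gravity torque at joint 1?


Horizontal distance from joint 1 to link-1 COM:
  x_c1 = (L1/2)*cos(t1) = 2.55 * 0.4384 = 1.1178 m
Horizontal distance from joint 1 to link-2 COM:
  x_c2 = L1*cos(t1) + Lc2*cos(t1+t2)
       = 5.1*0.4384 + 0.7*0.9744 = 2.9178 m
tau1 = m1*g*x_c1 + m2*g*x_c2
     = 10*9.81*1.1178 + 5*9.81*2.9178
     = 109.6607 + 143.1157
     = 252.7765 Nm


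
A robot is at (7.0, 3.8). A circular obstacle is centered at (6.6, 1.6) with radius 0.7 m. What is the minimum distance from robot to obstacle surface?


center_dist = sqrt((7.0-6.6)^2 + (3.8-1.6)^2)
= sqrt(0.16 + 4.84)
= 2.2361
min_dist = center_dist - radius = 2.2361 - 0.7 = 1.5361 m


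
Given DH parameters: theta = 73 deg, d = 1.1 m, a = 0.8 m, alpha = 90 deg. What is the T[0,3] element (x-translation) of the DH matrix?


T[0,3] = a * cos(theta)
= 0.8 * cos(73 deg)
= 0.8 * 0.2924
= 0.2339


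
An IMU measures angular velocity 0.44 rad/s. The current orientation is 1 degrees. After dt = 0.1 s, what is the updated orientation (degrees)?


delta_theta = w * dt = 0.44 * 0.1 = 0.044 rad
= 2.521 deg
theta_new = 1 + 2.521 = 3.521 deg


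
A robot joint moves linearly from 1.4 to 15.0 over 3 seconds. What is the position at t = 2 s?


s = t/T = 2/3 = 0.6667
p(t) = p0 + (pf-p0)*s
= 1.4 + (15.0 - 1.4) * 0.6667
= 10.4667


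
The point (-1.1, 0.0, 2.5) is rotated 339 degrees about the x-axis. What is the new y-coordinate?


Rotation about x-axis: y' = y*cos(theta) - z*sin(theta)
= 0.0 * 0.9336 - 2.5 * -0.3584
= 0.8959


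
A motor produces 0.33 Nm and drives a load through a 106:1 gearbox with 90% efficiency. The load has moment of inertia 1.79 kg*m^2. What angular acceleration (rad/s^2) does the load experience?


tau_out = tau_motor * N * eta
= 0.33 * 106 * 0.9 = 31.482 Nm
alpha = tau_out / I = 31.482 / 1.79
= 17.5877 rad/s^2


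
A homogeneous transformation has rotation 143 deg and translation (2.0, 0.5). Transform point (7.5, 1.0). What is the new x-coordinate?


x' = cos(theta)*px - sin(theta)*py + tx
= -0.7986*7.5 - 0.6018*1.0 + 2.0
= -4.5916


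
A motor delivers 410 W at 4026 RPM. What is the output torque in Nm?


omega = 4026 * 2*pi/60 = 421.6017 rad/s
tau = P / omega = 410 / 421.6017
= 0.9725 Nm


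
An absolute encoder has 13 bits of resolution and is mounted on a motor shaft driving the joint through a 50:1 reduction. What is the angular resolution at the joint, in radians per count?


counts = 2^13 = 8192
effective counts at joint = 8192 * 50 = 409600
resolution = 2*pi / 409600
= 1.5340e-05 rad/count


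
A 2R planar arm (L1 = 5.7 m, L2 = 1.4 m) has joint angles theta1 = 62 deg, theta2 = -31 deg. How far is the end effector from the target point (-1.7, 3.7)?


End effector via forward kinematics:
x = L1*cos(t1) + L2*cos(t1+t2) = 3.876
y = L1*sin(t1) + L2*sin(t1+t2) = 5.7539
Distance to target:
d = sqrt((-1.7 - 3.876)^2 + (3.7 - 5.7539)^2)
= sqrt(31.092 + 4.2183)
= 5.9423 m


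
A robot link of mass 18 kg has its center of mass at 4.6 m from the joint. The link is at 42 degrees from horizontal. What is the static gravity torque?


tau = m*g*L*cos(angle)
= 18 * 9.81 * 4.6 * cos(42 deg)
= 18 * 9.81 * 4.6 * 0.7431
= 603.6328 Nm


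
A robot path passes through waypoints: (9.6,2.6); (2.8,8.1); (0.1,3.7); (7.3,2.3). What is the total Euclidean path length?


Segment lengths:
  seg1 = sqrt((-6.8)^2 + (5.5)^2) = 8.7459
  seg2 = sqrt((-2.7)^2 + (-4.4)^2) = 5.1624
  seg3 = sqrt((7.2)^2 + (-1.4)^2) = 7.3348
Total = 21.2431


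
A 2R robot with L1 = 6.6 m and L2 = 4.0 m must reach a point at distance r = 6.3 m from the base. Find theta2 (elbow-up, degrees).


cos(theta2) = (r^2 - L1^2 - L2^2) / (2*L1*L2)
cos(theta2) = (39.69 - 43.56 - 16.0) / 52.8
cos(theta2) = -0.376326
theta2 = 112.1063 degrees


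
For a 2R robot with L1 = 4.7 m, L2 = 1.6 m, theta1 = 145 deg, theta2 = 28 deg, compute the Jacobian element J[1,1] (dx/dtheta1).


J[1,1] = -L1*sin(t1) - L2*sin(t1+t2)
= -4.7*sin(145) - 1.6*sin(173)
= -2.8908


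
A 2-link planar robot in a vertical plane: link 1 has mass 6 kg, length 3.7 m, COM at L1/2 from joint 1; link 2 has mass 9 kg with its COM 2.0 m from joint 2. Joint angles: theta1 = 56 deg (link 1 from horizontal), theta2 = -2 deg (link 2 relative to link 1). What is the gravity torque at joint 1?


Horizontal distance from joint 1 to link-1 COM:
  x_c1 = (L1/2)*cos(t1) = 1.85 * 0.5592 = 1.0345 m
Horizontal distance from joint 1 to link-2 COM:
  x_c2 = L1*cos(t1) + Lc2*cos(t1+t2)
       = 3.7*0.5592 + 2.0*0.5878 = 3.2446 m
tau1 = m1*g*x_c1 + m2*g*x_c2
     = 6*9.81*1.0345 + 9*9.81*3.2446
     = 60.8911 + 286.4643
     = 347.3554 Nm


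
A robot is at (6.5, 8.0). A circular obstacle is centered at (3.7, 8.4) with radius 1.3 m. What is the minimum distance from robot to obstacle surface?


center_dist = sqrt((6.5-3.7)^2 + (8.0-8.4)^2)
= sqrt(7.84 + 0.16)
= 2.8284
min_dist = center_dist - radius = 2.8284 - 1.3 = 1.5284 m


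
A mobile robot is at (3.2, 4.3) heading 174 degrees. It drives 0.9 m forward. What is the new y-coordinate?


y_new = y0 + d*sin(theta)
= 4.3 + 0.9*sin(174)
= 4.3 + 0.0941
= 4.3941


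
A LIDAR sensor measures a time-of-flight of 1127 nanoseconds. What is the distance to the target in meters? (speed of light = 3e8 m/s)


tof = 1127 ns = 1.127e-06 s
dist = c * tof / 2
= 3e8 * 1.127e-06 / 2
= 169.05 m


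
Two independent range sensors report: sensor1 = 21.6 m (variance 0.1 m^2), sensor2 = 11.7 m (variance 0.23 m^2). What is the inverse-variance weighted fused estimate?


w1 = (1/var1) / (1/var1 + 1/var2)
   = 10.0 / (10.0 + 4.3478) = 0.697
w2 = 1 - w1 = 0.303
fused = w1*s1 + w2*s2 = 15.0545 + 3.5455
= 18.6 m


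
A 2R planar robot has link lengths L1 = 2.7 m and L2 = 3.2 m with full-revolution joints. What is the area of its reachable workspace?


r_max = L1 + L2 = 5.9 m
r_min = |L1 - L2| = 0.5 m
Area = pi*(r_max^2 - r_min^2)
= pi*(34.81 - 0.25)
= pi * 34.56
= 108.5734 m^2


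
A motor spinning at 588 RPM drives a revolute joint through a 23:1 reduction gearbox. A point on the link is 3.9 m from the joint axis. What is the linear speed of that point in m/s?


omega_motor = 588 * 2*pi/60 = 61.5752 rad/s
omega_joint = omega_motor / 23 = 2.6772 rad/s
v = omega_joint * r = 2.6772 * 3.9
= 10.441 m/s
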